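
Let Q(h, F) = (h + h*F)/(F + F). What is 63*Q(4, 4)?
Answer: 315/2 ≈ 157.50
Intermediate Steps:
Q(h, F) = (h + F*h)/(2*F) (Q(h, F) = (h + F*h)/((2*F)) = (h + F*h)*(1/(2*F)) = (h + F*h)/(2*F))
63*Q(4, 4) = 63*((½)*4*(1 + 4)/4) = 63*((½)*4*(¼)*5) = 63*(5/2) = 315/2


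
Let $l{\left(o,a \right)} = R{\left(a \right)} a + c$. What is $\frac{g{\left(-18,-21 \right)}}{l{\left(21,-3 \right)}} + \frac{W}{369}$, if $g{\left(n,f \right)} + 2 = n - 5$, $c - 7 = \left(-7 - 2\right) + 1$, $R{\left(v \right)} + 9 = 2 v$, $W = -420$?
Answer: $- \frac{9235}{5412} \approx -1.7064$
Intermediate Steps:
$R{\left(v \right)} = -9 + 2 v$
$c = -1$ ($c = 7 + \left(\left(-7 - 2\right) + 1\right) = 7 + \left(-9 + 1\right) = 7 - 8 = -1$)
$g{\left(n,f \right)} = -7 + n$ ($g{\left(n,f \right)} = -2 + \left(n - 5\right) = -2 + \left(-5 + n\right) = -7 + n$)
$l{\left(o,a \right)} = -1 + a \left(-9 + 2 a\right)$ ($l{\left(o,a \right)} = \left(-9 + 2 a\right) a - 1 = a \left(-9 + 2 a\right) - 1 = -1 + a \left(-9 + 2 a\right)$)
$\frac{g{\left(-18,-21 \right)}}{l{\left(21,-3 \right)}} + \frac{W}{369} = \frac{-7 - 18}{-1 - 3 \left(-9 + 2 \left(-3\right)\right)} - \frac{420}{369} = - \frac{25}{-1 - 3 \left(-9 - 6\right)} - \frac{140}{123} = - \frac{25}{-1 - -45} - \frac{140}{123} = - \frac{25}{-1 + 45} - \frac{140}{123} = - \frac{25}{44} - \frac{140}{123} = - \frac{9235}{5412}$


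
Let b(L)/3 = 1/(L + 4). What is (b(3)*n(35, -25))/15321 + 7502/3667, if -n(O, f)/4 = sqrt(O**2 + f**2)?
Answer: 7502/3667 - 20*sqrt(74)/35749 ≈ 2.0410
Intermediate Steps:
b(L) = 3/(4 + L) (b(L) = 3/(L + 4) = 3/(4 + L))
n(O, f) = -4*sqrt(O**2 + f**2)
(b(3)*n(35, -25))/15321 + 7502/3667 = ((3/(4 + 3))*(-4*sqrt(35**2 + (-25)**2)))/15321 + 7502/3667 = ((3/7)*(-4*sqrt(1225 + 625)))*(1/15321) + 7502*(1/3667) = ((3*(1/7))*(-20*sqrt(74)))*(1/15321) + 7502/3667 = (3*(-20*sqrt(74))/7)*(1/15321) + 7502/3667 = -60*sqrt(74)/7*(1/15321) + 7502/3667 = -20*sqrt(74)/35749 + 7502/3667 = 7502/3667 - 20*sqrt(74)/35749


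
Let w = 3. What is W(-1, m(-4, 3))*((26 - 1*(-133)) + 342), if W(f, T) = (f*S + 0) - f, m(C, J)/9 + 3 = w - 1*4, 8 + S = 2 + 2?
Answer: 2505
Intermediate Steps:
S = -4 (S = -8 + (2 + 2) = -8 + 4 = -4)
m(C, J) = -36 (m(C, J) = -27 + 9*(3 - 1*4) = -27 + 9*(3 - 4) = -27 + 9*(-1) = -27 - 9 = -36)
W(f, T) = -5*f (W(f, T) = (f*(-4) + 0) - f = (-4*f + 0) - f = -4*f - f = -5*f)
W(-1, m(-4, 3))*((26 - 1*(-133)) + 342) = (-5*(-1))*((26 - 1*(-133)) + 342) = 5*((26 + 133) + 342) = 5*(159 + 342) = 5*501 = 2505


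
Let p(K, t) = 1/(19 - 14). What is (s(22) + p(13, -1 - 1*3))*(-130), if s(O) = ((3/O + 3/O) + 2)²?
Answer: -84396/121 ≈ -697.49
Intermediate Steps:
s(O) = (2 + 6/O)² (s(O) = (6/O + 2)² = (2 + 6/O)²)
p(K, t) = ⅕ (p(K, t) = 1/5 = ⅕)
(s(22) + p(13, -1 - 1*3))*(-130) = (4*(3 + 22)²/22² + ⅕)*(-130) = (4*(1/484)*25² + ⅕)*(-130) = (4*(1/484)*625 + ⅕)*(-130) = (625/121 + ⅕)*(-130) = (3246/605)*(-130) = -84396/121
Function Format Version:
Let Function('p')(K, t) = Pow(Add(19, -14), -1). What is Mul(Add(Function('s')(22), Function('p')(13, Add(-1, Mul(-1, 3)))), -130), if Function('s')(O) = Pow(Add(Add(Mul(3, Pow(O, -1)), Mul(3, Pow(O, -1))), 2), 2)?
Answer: Rational(-84396, 121) ≈ -697.49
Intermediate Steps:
Function('s')(O) = Pow(Add(2, Mul(6, Pow(O, -1))), 2) (Function('s')(O) = Pow(Add(Mul(6, Pow(O, -1)), 2), 2) = Pow(Add(2, Mul(6, Pow(O, -1))), 2))
Function('p')(K, t) = Rational(1, 5) (Function('p')(K, t) = Pow(5, -1) = Rational(1, 5))
Mul(Add(Function('s')(22), Function('p')(13, Add(-1, Mul(-1, 3)))), -130) = Mul(Add(Mul(4, Pow(22, -2), Pow(Add(3, 22), 2)), Rational(1, 5)), -130) = Mul(Add(Mul(4, Rational(1, 484), Pow(25, 2)), Rational(1, 5)), -130) = Mul(Add(Mul(4, Rational(1, 484), 625), Rational(1, 5)), -130) = Mul(Add(Rational(625, 121), Rational(1, 5)), -130) = Mul(Rational(3246, 605), -130) = Rational(-84396, 121)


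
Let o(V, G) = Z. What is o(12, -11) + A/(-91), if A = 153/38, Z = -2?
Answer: -7069/3458 ≈ -2.0442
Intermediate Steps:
A = 153/38 (A = 153*(1/38) = 153/38 ≈ 4.0263)
o(V, G) = -2
o(12, -11) + A/(-91) = -2 + (153/38)/(-91) = -2 + (153/38)*(-1/91) = -2 - 153/3458 = -7069/3458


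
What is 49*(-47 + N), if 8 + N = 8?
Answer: -2303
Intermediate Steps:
N = 0 (N = -8 + 8 = 0)
49*(-47 + N) = 49*(-47 + 0) = 49*(-47) = -2303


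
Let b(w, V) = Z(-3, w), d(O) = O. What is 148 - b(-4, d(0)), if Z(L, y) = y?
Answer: 152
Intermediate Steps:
b(w, V) = w
148 - b(-4, d(0)) = 148 - 1*(-4) = 148 + 4 = 152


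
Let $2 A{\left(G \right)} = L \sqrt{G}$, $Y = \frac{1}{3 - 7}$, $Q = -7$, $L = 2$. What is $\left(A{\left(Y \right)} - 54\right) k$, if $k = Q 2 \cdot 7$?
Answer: $5292 - 49 i \approx 5292.0 - 49.0 i$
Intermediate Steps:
$Y = - \frac{1}{4}$ ($Y = \frac{1}{-4} = - \frac{1}{4} \approx -0.25$)
$k = -98$ ($k = \left(-7\right) 2 \cdot 7 = \left(-14\right) 7 = -98$)
$A{\left(G \right)} = \sqrt{G}$ ($A{\left(G \right)} = \frac{2 \sqrt{G}}{2} = \sqrt{G}$)
$\left(A{\left(Y \right)} - 54\right) k = \left(\sqrt{- \frac{1}{4}} - 54\right) \left(-98\right) = \left(\frac{i}{2} - 54\right) \left(-98\right) = \left(-54 + \frac{i}{2}\right) \left(-98\right) = 5292 - 49 i$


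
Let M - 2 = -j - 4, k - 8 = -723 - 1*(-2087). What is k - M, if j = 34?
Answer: 1408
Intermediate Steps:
k = 1372 (k = 8 + (-723 - 1*(-2087)) = 8 + (-723 + 2087) = 8 + 1364 = 1372)
M = -36 (M = 2 + (-1*34 - 4) = 2 + (-34 - 4) = 2 - 38 = -36)
k - M = 1372 - 1*(-36) = 1372 + 36 = 1408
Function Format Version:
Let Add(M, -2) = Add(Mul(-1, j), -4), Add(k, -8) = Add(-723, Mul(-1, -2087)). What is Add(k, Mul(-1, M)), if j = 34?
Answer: 1408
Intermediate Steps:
k = 1372 (k = Add(8, Add(-723, Mul(-1, -2087))) = Add(8, Add(-723, 2087)) = Add(8, 1364) = 1372)
M = -36 (M = Add(2, Add(Mul(-1, 34), -4)) = Add(2, Add(-34, -4)) = Add(2, -38) = -36)
Add(k, Mul(-1, M)) = Add(1372, Mul(-1, -36)) = Add(1372, 36) = 1408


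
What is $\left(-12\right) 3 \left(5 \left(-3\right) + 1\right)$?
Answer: $504$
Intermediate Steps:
$\left(-12\right) 3 \left(5 \left(-3\right) + 1\right) = - 36 \left(-15 + 1\right) = \left(-36\right) \left(-14\right) = 504$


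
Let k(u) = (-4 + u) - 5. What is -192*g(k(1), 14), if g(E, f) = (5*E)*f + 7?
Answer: 106176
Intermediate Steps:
k(u) = -9 + u
g(E, f) = 7 + 5*E*f (g(E, f) = 5*E*f + 7 = 7 + 5*E*f)
-192*g(k(1), 14) = -192*(7 + 5*(-9 + 1)*14) = -192*(7 + 5*(-8)*14) = -192*(7 - 560) = -192*(-553) = 106176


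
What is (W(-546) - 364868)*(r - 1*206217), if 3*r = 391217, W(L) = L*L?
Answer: 15181674368/3 ≈ 5.0606e+9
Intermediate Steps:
W(L) = L²
r = 391217/3 (r = (⅓)*391217 = 391217/3 ≈ 1.3041e+5)
(W(-546) - 364868)*(r - 1*206217) = ((-546)² - 364868)*(391217/3 - 1*206217) = (298116 - 364868)*(391217/3 - 206217) = -66752*(-227434/3) = 15181674368/3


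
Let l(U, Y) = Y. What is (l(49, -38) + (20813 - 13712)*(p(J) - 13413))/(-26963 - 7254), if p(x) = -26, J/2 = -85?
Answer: 95430377/34217 ≈ 2789.0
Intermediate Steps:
J = -170 (J = 2*(-85) = -170)
(l(49, -38) + (20813 - 13712)*(p(J) - 13413))/(-26963 - 7254) = (-38 + (20813 - 13712)*(-26 - 13413))/(-26963 - 7254) = (-38 + 7101*(-13439))/(-34217) = (-38 - 95430339)*(-1/34217) = -95430377*(-1/34217) = 95430377/34217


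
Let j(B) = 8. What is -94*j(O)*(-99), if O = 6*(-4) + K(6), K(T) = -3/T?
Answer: 74448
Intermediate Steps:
O = -49/2 (O = 6*(-4) - 3/6 = -24 - 3*1/6 = -24 - 1/2 = -49/2 ≈ -24.500)
-94*j(O)*(-99) = -94*8*(-99) = -752*(-99) = 74448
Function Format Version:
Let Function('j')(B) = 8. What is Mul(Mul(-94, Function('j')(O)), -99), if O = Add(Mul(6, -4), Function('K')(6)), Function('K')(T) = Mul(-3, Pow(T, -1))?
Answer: 74448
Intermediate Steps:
O = Rational(-49, 2) (O = Add(Mul(6, -4), Mul(-3, Pow(6, -1))) = Add(-24, Mul(-3, Rational(1, 6))) = Add(-24, Rational(-1, 2)) = Rational(-49, 2) ≈ -24.500)
Mul(Mul(-94, Function('j')(O)), -99) = Mul(Mul(-94, 8), -99) = Mul(-752, -99) = 74448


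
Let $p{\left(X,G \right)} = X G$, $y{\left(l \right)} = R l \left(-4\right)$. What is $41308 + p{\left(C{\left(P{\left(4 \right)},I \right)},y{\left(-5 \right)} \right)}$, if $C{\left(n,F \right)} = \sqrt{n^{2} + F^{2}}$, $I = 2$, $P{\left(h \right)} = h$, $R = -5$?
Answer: $41308 - 200 \sqrt{5} \approx 40861.0$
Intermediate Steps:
$y{\left(l \right)} = 20 l$ ($y{\left(l \right)} = - 5 l \left(-4\right) = 20 l$)
$C{\left(n,F \right)} = \sqrt{F^{2} + n^{2}}$
$p{\left(X,G \right)} = G X$
$41308 + p{\left(C{\left(P{\left(4 \right)},I \right)},y{\left(-5 \right)} \right)} = 41308 + 20 \left(-5\right) \sqrt{2^{2} + 4^{2}} = 41308 - 100 \sqrt{4 + 16} = 41308 - 100 \sqrt{20} = 41308 - 100 \cdot 2 \sqrt{5} = 41308 - 200 \sqrt{5}$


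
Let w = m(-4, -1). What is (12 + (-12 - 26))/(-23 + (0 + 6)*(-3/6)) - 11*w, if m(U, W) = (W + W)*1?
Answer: 23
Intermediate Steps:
m(U, W) = 2*W (m(U, W) = (2*W)*1 = 2*W)
w = -2 (w = 2*(-1) = -2)
(12 + (-12 - 26))/(-23 + (0 + 6)*(-3/6)) - 11*w = (12 + (-12 - 26))/(-23 + (0 + 6)*(-3/6)) - 11*(-2) = (12 - 38)/(-23 + 6*(-3*⅙)) + 22 = -26/(-23 + 6*(-½)) + 22 = -26/(-23 - 3) + 22 = -26/(-26) + 22 = -26*(-1/26) + 22 = 1 + 22 = 23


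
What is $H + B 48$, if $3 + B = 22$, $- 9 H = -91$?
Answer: $\frac{8299}{9} \approx 922.11$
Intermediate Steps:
$H = \frac{91}{9}$ ($H = \left(- \frac{1}{9}\right) \left(-91\right) = \frac{91}{9} \approx 10.111$)
$B = 19$ ($B = -3 + 22 = 19$)
$H + B 48 = \frac{91}{9} + 19 \cdot 48 = \frac{91}{9} + 912 = \frac{8299}{9}$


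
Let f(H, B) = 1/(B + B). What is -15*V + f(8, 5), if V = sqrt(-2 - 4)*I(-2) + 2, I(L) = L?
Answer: -299/10 + 30*I*sqrt(6) ≈ -29.9 + 73.485*I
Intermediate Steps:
f(H, B) = 1/(2*B)
V = 2 - 2*I*sqrt(6) (V = sqrt(-2 - 4)*(-2) + 2 = sqrt(-6)*(-2) + 2 = (I*sqrt(6))*(-2) + 2 = -2*I*sqrt(6) + 2 = 2 - 2*I*sqrt(6) ≈ 2.0 - 4.899*I)
-15*V + f(8, 5) = -15*(2 - 2*I*sqrt(6)) + (1/2)/5 = (-30 + 30*I*sqrt(6)) + (1/2)*(1/5) = (-30 + 30*I*sqrt(6)) + 1/10 = -299/10 + 30*I*sqrt(6)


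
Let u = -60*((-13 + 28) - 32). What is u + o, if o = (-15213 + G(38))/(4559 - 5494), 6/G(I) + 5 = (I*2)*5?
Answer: 121114123/116875 ≈ 1036.3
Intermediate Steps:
G(I) = 6/(-5 + 10*I) (G(I) = 6/(-5 + (I*2)*5) = 6/(-5 + (2*I)*5) = 6/(-5 + 10*I))
u = 1020 (u = -60*(15 - 32) = -60*(-17) = 1020)
o = 1901623/116875 (o = (-15213 + 6/(5*(-1 + 2*38)))/(4559 - 5494) = (-15213 + 6/(5*(-1 + 76)))/(-935) = (-15213 + (6/5)/75)*(-1/935) = (-15213 + (6/5)*(1/75))*(-1/935) = (-15213 + 2/125)*(-1/935) = -1901623/125*(-1/935) = 1901623/116875 ≈ 16.271)
u + o = 1020 + 1901623/116875 = 121114123/116875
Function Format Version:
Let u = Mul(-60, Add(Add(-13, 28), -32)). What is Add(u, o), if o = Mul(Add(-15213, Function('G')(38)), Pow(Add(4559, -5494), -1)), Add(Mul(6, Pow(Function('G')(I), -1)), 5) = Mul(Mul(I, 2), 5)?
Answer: Rational(121114123, 116875) ≈ 1036.3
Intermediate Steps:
Function('G')(I) = Mul(6, Pow(Add(-5, Mul(10, I)), -1)) (Function('G')(I) = Mul(6, Pow(Add(-5, Mul(Mul(I, 2), 5)), -1)) = Mul(6, Pow(Add(-5, Mul(Mul(2, I), 5)), -1)) = Mul(6, Pow(Add(-5, Mul(10, I)), -1)))
u = 1020 (u = Mul(-60, Add(15, -32)) = Mul(-60, -17) = 1020)
o = Rational(1901623, 116875) (o = Mul(Add(-15213, Mul(Rational(6, 5), Pow(Add(-1, Mul(2, 38)), -1))), Pow(Add(4559, -5494), -1)) = Mul(Add(-15213, Mul(Rational(6, 5), Pow(Add(-1, 76), -1))), Pow(-935, -1)) = Mul(Add(-15213, Mul(Rational(6, 5), Pow(75, -1))), Rational(-1, 935)) = Mul(Add(-15213, Mul(Rational(6, 5), Rational(1, 75))), Rational(-1, 935)) = Mul(Add(-15213, Rational(2, 125)), Rational(-1, 935)) = Mul(Rational(-1901623, 125), Rational(-1, 935)) = Rational(1901623, 116875) ≈ 16.271)
Add(u, o) = Add(1020, Rational(1901623, 116875)) = Rational(121114123, 116875)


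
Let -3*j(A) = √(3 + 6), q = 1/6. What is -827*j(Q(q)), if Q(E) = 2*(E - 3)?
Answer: 827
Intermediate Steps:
q = ⅙ ≈ 0.16667
Q(E) = -6 + 2*E (Q(E) = 2*(-3 + E) = -6 + 2*E)
j(A) = -1 (j(A) = -√(3 + 6)/3 = -√9/3 = -⅓*3 = -1)
-827*j(Q(q)) = -827*(-1) = 827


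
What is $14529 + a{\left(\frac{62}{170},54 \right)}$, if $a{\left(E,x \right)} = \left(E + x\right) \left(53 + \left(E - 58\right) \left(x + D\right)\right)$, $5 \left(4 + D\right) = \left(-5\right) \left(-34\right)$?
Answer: $- \frac{1775825806}{7225} \approx -2.4579 \cdot 10^{5}$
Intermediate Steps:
$D = 30$ ($D = -4 + \frac{\left(-5\right) \left(-34\right)}{5} = -4 + \frac{1}{5} \cdot 170 = -4 + 34 = 30$)
$a{\left(E,x \right)} = \left(53 + \left(-58 + E\right) \left(30 + x\right)\right) \left(E + x\right)$ ($a{\left(E,x \right)} = \left(E + x\right) \left(53 + \left(E - 58\right) \left(x + 30\right)\right) = \left(E + x\right) \left(53 + \left(-58 + E\right) \left(30 + x\right)\right) = \left(53 + \left(-58 + E\right) \left(30 + x\right)\right) \left(E + x\right)$)
$14529 + a{\left(\frac{62}{170},54 \right)} = 14529 - \left(91098 + 169128 - \frac{80724}{7225} - \frac{62}{170} \cdot 54^{2} + 28 \cdot \frac{62}{170} \cdot 54 + 1687 \cdot 62 \cdot \frac{1}{170}\right) = 14529 - \left(260226 - \frac{80724}{7225} - 62 \cdot \frac{1}{170} \cdot 2916 + 28 \cdot 62 \cdot \frac{1}{170} \cdot 54 + 1687 \cdot 62 \cdot \frac{1}{170}\right) = 14529 - \left(\frac{22081111}{85} - \frac{80724}{7225} + \frac{46872}{85}\right) = 14529 - \frac{1880797831}{7225} = - \frac{1775825806}{7225}$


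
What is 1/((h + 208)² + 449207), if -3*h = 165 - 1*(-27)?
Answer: 1/469943 ≈ 2.1279e-6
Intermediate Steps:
h = -64 (h = -(165 - 1*(-27))/3 = -(165 + 27)/3 = -⅓*192 = -64)
1/((h + 208)² + 449207) = 1/((-64 + 208)² + 449207) = 1/(144² + 449207) = 1/(20736 + 449207) = 1/469943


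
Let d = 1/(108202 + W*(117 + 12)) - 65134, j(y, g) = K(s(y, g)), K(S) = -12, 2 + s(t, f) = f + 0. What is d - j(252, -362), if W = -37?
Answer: -6735503337/103429 ≈ -65122.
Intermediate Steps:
s(t, f) = -2 + f (s(t, f) = -2 + (f + 0) = -2 + f)
j(y, g) = -12
d = -6736744485/103429 (d = 1/(108202 - 37*(117 + 12)) - 65134 = 1/(108202 - 37*129) - 65134 = 1/(108202 - 4773) - 65134 = 1/103429 - 65134 = -6736744485/103429 ≈ -65134.)
d - j(252, -362) = -6736744485/103429 - 1*(-12) = -6736744485/103429 + 12 = -6735503337/103429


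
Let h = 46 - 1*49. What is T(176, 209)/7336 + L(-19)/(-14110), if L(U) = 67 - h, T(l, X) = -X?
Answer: -346251/10351096 ≈ -0.033451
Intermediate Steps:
h = -3 (h = 46 - 49 = -3)
L(U) = 70 (L(U) = 67 - 1*(-3) = 67 + 3 = 70)
T(176, 209)/7336 + L(-19)/(-14110) = -1*209/7336 + 70/(-14110) = -209*1/7336 + 70*(-1/14110) = -209/7336 - 7/1411 = -346251/10351096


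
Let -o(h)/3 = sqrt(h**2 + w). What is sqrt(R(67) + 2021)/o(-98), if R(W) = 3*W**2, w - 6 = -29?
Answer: -8*sqrt(19162)/2613 ≈ -0.42381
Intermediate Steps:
w = -23 (w = 6 - 29 = -23)
o(h) = -3*sqrt(-23 + h**2) (o(h) = -3*sqrt(h**2 - 23) = -3*sqrt(-23 + h**2))
sqrt(R(67) + 2021)/o(-98) = sqrt(3*67**2 + 2021)/((-3*sqrt(-23 + (-98)**2))) = sqrt(3*4489 + 2021)/((-3*sqrt(-23 + 9604))) = sqrt(13467 + 2021)/((-3*sqrt(9581))) = sqrt(15488)*(-sqrt(9581)/28743) = (88*sqrt(2))*(-sqrt(9581)/28743) = -8*sqrt(19162)/2613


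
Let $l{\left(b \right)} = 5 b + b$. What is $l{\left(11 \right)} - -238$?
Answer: $304$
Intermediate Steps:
$l{\left(b \right)} = 6 b$
$l{\left(11 \right)} - -238 = 6 \cdot 11 - -238 = 66 + 238 = 304$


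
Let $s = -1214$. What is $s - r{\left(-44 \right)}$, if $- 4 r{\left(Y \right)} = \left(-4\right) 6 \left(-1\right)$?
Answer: $-1208$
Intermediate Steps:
$r{\left(Y \right)} = -6$ ($r{\left(Y \right)} = - \frac{\left(-4\right) 6 \left(-1\right)}{4} = - \frac{\left(-24\right) \left(-1\right)}{4} = \left(- \frac{1}{4}\right) 24 = -6$)
$s - r{\left(-44 \right)} = -1214 - -6 = -1214 + 6 = -1208$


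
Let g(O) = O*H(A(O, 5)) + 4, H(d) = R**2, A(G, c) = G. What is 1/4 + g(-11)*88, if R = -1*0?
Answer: 1409/4 ≈ 352.25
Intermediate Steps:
R = 0
H(d) = 0 (H(d) = 0**2 = 0)
g(O) = 4 (g(O) = O*0 + 4 = 0 + 4 = 4)
1/4 + g(-11)*88 = 1/4 + 4*88 = 1/4 + 352 = 1409/4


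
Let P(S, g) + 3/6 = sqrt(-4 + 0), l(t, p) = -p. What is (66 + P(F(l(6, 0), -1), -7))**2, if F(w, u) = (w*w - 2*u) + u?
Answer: 17145/4 + 262*I ≈ 4286.3 + 262.0*I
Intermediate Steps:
F(w, u) = w**2 - u (F(w, u) = (w**2 - 2*u) + u = w**2 - u)
P(S, g) = -1/2 + 2*I (P(S, g) = -1/2 + sqrt(-4 + 0) = -1/2 + sqrt(-4) = -1/2 + 2*I)
(66 + P(F(l(6, 0), -1), -7))**2 = (66 + (-1/2 + 2*I))**2 = (131/2 + 2*I)**2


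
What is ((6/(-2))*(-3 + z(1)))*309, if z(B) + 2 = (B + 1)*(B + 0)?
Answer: 2781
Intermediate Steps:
z(B) = -2 + B*(1 + B) (z(B) = -2 + (B + 1)*(B + 0) = -2 + (1 + B)*B = -2 + B*(1 + B))
((6/(-2))*(-3 + z(1)))*309 = ((6/(-2))*(-3 + (-2 + 1 + 1²)))*309 = ((6*(-½))*(-3 + (-2 + 1 + 1)))*309 = -3*(-3 + 0)*309 = -3*(-3)*309 = 9*309 = 2781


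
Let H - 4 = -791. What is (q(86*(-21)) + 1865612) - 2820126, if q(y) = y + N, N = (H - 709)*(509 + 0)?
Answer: -1717784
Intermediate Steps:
H = -787 (H = 4 - 791 = -787)
N = -761464 (N = (-787 - 709)*(509 + 0) = -1496*509 = -761464)
q(y) = -761464 + y (q(y) = y - 761464 = -761464 + y)
(q(86*(-21)) + 1865612) - 2820126 = ((-761464 + 86*(-21)) + 1865612) - 2820126 = ((-761464 - 1806) + 1865612) - 2820126 = (-763270 + 1865612) - 2820126 = 1102342 - 2820126 = -1717784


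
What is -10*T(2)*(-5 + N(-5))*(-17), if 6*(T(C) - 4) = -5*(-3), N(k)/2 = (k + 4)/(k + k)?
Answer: -5304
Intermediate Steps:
N(k) = (4 + k)/k (N(k) = 2*((k + 4)/(k + k)) = 2*((4 + k)/((2*k))) = 2*((4 + k)*(1/(2*k))) = 2*((4 + k)/(2*k)) = (4 + k)/k)
T(C) = 13/2 (T(C) = 4 + (-5*(-3))/6 = 4 + (1/6)*15 = 4 + 5/2 = 13/2)
-10*T(2)*(-5 + N(-5))*(-17) = -65*(-5 + (4 - 5)/(-5))*(-17) = -65*(-5 - 1/5*(-1))*(-17) = -65*(-5 + 1/5)*(-17) = -65*(-24)/5*(-17) = -10*(-156/5)*(-17) = 312*(-17) = -5304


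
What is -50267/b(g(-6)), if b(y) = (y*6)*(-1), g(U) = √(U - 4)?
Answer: -50267*I*√10/60 ≈ -2649.3*I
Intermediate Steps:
g(U) = √(-4 + U)
b(y) = -6*y (b(y) = (6*y)*(-1) = -6*y)
-50267/b(g(-6)) = -50267*(-1/(6*√(-4 - 6))) = -50267*I*√10/60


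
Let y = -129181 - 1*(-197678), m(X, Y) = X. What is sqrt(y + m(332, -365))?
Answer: sqrt(68829) ≈ 262.35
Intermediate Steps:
y = 68497 (y = -129181 + 197678 = 68497)
sqrt(y + m(332, -365)) = sqrt(68497 + 332) = sqrt(68829)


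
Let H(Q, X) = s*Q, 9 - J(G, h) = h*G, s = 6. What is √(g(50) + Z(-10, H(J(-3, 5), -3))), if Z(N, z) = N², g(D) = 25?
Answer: 5*√5 ≈ 11.180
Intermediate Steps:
J(G, h) = 9 - G*h (J(G, h) = 9 - h*G = 9 - G*h)
H(Q, X) = 6*Q
√(g(50) + Z(-10, H(J(-3, 5), -3))) = √(25 + (-10)²) = √(25 + 100) = √125 = 5*√5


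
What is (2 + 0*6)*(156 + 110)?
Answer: 532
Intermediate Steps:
(2 + 0*6)*(156 + 110) = (2 + 0)*266 = 2*266 = 532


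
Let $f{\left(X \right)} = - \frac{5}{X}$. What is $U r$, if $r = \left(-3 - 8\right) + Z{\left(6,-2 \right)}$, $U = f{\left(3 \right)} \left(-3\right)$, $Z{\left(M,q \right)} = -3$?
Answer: $-70$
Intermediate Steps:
$U = 5$ ($U = - \frac{5}{3} \left(-3\right) = \left(-5\right) \frac{1}{3} \left(-3\right) = \left(- \frac{5}{3}\right) \left(-3\right) = 5$)
$r = -14$ ($r = \left(-3 - 8\right) - 3 = -11 - 3 = -14$)
$U r = 5 \left(-14\right) = -70$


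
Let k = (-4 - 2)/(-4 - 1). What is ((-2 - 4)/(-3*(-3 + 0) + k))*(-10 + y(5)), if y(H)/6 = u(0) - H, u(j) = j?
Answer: 400/17 ≈ 23.529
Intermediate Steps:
k = 6/5 (k = -6/(-5) = -6*(-⅕) = 6/5 ≈ 1.2000)
y(H) = -6*H (y(H) = 6*(0 - H) = 6*(-H) = -6*H)
((-2 - 4)/(-3*(-3 + 0) + k))*(-10 + y(5)) = ((-2 - 4)/(-3*(-3 + 0) + 6/5))*(-10 - 6*5) = (-6/(-3*(-3) + 6/5))*(-10 - 30) = -6/(9 + 6/5)*(-40) = -6/51/5*(-40) = -6*5/51*(-40) = -10/17*(-40) = 400/17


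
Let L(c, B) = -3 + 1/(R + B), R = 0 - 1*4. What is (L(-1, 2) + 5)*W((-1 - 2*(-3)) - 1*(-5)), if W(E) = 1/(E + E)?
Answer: 3/40 ≈ 0.075000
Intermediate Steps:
R = -4 (R = 0 - 4 = -4)
L(c, B) = -3 + 1/(-4 + B)
W(E) = 1/(2*E)
(L(-1, 2) + 5)*W((-1 - 2*(-3)) - 1*(-5)) = ((13 - 3*2)/(-4 + 2) + 5)*(1/(2*((-1 - 2*(-3)) - 1*(-5)))) = ((13 - 6)/(-2) + 5)*(1/(2*((-1 + 6) + 5))) = (-½*7 + 5)*(1/(2*(5 + 5))) = (-7/2 + 5)*((½)/10) = 3*((½)*(⅒))/2 = (3/2)*(1/20) = 3/40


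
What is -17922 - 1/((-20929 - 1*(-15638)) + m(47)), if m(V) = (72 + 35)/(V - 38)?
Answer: -851510055/47512 ≈ -17922.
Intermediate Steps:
m(V) = 107/(-38 + V)
-17922 - 1/((-20929 - 1*(-15638)) + m(47)) = -17922 - 1/((-20929 - 1*(-15638)) + 107/(-38 + 47)) = -17922 - 1/((-20929 + 15638) + 107/9) = -17922 - 1/(-5291 + 107*(1/9)) = -17922 - 1/(-5291 + 107/9) = -17922 - 1/(-47512/9) = -17922 - 1*(-9/47512) = -17922 + 9/47512 = -851510055/47512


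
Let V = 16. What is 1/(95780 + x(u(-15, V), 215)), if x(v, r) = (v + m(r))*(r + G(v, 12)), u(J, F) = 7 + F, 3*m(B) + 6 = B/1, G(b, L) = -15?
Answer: 3/342940 ≈ 8.7479e-6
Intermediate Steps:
m(B) = -2 + B/3 (m(B) = -2 + (B/1)/3 = -2 + (B*1)/3 = -2 + B/3)
x(v, r) = (-15 + r)*(-2 + v + r/3) (x(v, r) = (v + (-2 + r/3))*(r - 15) = (-2 + v + r/3)*(-15 + r) = (-15 + r)*(-2 + v + r/3))
1/(95780 + x(u(-15, V), 215)) = 1/(95780 + (30 - 15*(7 + 16) - 7*215 + (⅓)*215² + 215*(7 + 16))) = 1/(95780 + (30 - 15*23 - 1505 + (⅓)*46225 + 215*23)) = 1/(95780 + (30 - 345 - 1505 + 46225/3 + 4945)) = 1/(95780 + 55600/3) = 1/(342940/3) = 3/342940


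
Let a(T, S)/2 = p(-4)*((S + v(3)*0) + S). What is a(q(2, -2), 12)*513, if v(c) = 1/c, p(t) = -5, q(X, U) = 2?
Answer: -123120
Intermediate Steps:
a(T, S) = -20*S (a(T, S) = 2*(-5*((S + 0/3) + S)) = 2*(-5*((S + (⅓)*0) + S)) = 2*(-5*((S + 0) + S)) = 2*(-5*(S + S)) = 2*(-10*S) = -20*S)
a(q(2, -2), 12)*513 = -20*12*513 = -240*513 = -123120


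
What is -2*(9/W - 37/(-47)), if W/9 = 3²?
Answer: -760/423 ≈ -1.7967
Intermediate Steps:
W = 81 (W = 9*3² = 9*9 = 81)
-2*(9/W - 37/(-47)) = -2*(9/81 - 37/(-47)) = -2*(9*(1/81) - 37*(-1/47)) = -2*(⅑ + 37/47) = -2*380/423 = -760/423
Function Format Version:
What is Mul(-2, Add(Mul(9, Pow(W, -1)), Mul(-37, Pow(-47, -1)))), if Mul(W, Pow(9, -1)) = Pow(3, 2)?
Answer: Rational(-760, 423) ≈ -1.7967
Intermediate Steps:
W = 81 (W = Mul(9, Pow(3, 2)) = Mul(9, 9) = 81)
Mul(-2, Add(Mul(9, Pow(W, -1)), Mul(-37, Pow(-47, -1)))) = Mul(-2, Add(Mul(9, Pow(81, -1)), Mul(-37, Pow(-47, -1)))) = Mul(-2, Add(Mul(9, Rational(1, 81)), Mul(-37, Rational(-1, 47)))) = Mul(-2, Add(Rational(1, 9), Rational(37, 47))) = Mul(-2, Rational(380, 423)) = Rational(-760, 423)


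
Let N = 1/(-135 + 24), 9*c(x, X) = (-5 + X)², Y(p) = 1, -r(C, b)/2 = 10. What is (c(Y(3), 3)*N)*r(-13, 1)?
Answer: 80/999 ≈ 0.080080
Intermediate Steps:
r(C, b) = -20 (r(C, b) = -2*10 = -20)
c(x, X) = (-5 + X)²/9
N = -1/111 (N = 1/(-111) = -1/111 ≈ -0.0090090)
(c(Y(3), 3)*N)*r(-13, 1) = (((-5 + 3)²/9)*(-1/111))*(-20) = (((⅑)*(-2)²)*(-1/111))*(-20) = (((⅑)*4)*(-1/111))*(-20) = ((4/9)*(-1/111))*(-20) = -4/999*(-20) = 80/999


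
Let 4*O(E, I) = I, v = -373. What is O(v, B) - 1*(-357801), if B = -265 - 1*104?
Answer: 1430835/4 ≈ 3.5771e+5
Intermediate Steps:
B = -369 (B = -265 - 104 = -369)
O(E, I) = I/4
O(v, B) - 1*(-357801) = (¼)*(-369) - 1*(-357801) = -369/4 + 357801 = 1430835/4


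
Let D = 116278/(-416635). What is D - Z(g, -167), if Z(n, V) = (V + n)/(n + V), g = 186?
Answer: -532913/416635 ≈ -1.2791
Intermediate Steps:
Z(n, V) = 1 (Z(n, V) = (V + n)/(V + n) = 1)
D = -116278/416635 (D = 116278*(-1/416635) = -116278/416635 ≈ -0.27909)
D - Z(g, -167) = -116278/416635 - 1*1 = -116278/416635 - 1 = -532913/416635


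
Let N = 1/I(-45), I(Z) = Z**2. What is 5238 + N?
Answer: 10606951/2025 ≈ 5238.0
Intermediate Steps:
N = 1/2025 (N = 1/((-45)**2) = 1/2025 ≈ 0.00049383)
5238 + N = 5238 + 1/2025 = 10606951/2025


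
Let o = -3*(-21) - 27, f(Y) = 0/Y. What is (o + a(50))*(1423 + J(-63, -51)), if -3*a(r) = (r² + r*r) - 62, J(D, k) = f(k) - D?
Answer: -2392460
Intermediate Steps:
f(Y) = 0
o = 36 (o = 63 - 27 = 36)
J(D, k) = -D (J(D, k) = 0 - D = -D)
a(r) = 62/3 - 2*r²/3 (a(r) = -((r² + r*r) - 62)/3 = -((r² + r²) - 62)/3 = -(2*r² - 62)/3 = -(-62 + 2*r²)/3 = 62/3 - 2*r²/3)
(o + a(50))*(1423 + J(-63, -51)) = (36 + (62/3 - ⅔*50²))*(1423 - 1*(-63)) = (36 + (62/3 - ⅔*2500))*(1423 + 63) = (36 + (62/3 - 5000/3))*1486 = (36 - 1646)*1486 = -1610*1486 = -2392460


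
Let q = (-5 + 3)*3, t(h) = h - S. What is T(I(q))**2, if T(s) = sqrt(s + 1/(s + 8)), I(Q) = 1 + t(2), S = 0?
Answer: 34/11 ≈ 3.0909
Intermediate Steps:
t(h) = h (t(h) = h - 1*0 = h + 0 = h)
q = -6 (q = -2*3 = -6)
I(Q) = 3 (I(Q) = 1 + 2 = 3)
T(s) = sqrt(s + 1/(8 + s))
T(I(q))**2 = (sqrt((1 + 3*(8 + 3))/(8 + 3)))**2 = (sqrt((1 + 3*11)/11))**2 = (sqrt((1 + 33)/11))**2 = (sqrt((1/11)*34))**2 = (sqrt(34/11))**2 = (sqrt(374)/11)**2 = 34/11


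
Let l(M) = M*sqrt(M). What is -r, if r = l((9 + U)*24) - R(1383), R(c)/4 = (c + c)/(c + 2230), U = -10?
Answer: 11064/3613 + 48*I*sqrt(6) ≈ 3.0623 + 117.58*I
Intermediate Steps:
R(c) = 8*c/(2230 + c) (R(c) = 4*((c + c)/(c + 2230)) = 4*((2*c)/(2230 + c)) = 4*(2*c/(2230 + c)) = 8*c/(2230 + c))
l(M) = M**(3/2)
r = -11064/3613 - 48*I*sqrt(6) (r = ((9 - 10)*24)**(3/2) - 8*1383/(2230 + 1383) = (-1*24)**(3/2) - 8*1383/3613 = (-24)**(3/2) - 8*1383/3613 = -48*I*sqrt(6) - 1*11064/3613 = -48*I*sqrt(6) - 11064/3613 = -11064/3613 - 48*I*sqrt(6) ≈ -3.0623 - 117.58*I)
-r = -(-11064/3613 - 48*I*sqrt(6)) = 11064/3613 + 48*I*sqrt(6)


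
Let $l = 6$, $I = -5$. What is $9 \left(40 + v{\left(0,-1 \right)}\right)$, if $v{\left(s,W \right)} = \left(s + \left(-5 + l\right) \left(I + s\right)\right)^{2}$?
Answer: $585$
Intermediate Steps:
$v{\left(s,W \right)} = \left(-5 + 2 s\right)^{2}$ ($v{\left(s,W \right)} = \left(s + \left(-5 + 6\right) \left(-5 + s\right)\right)^{2} = \left(s + 1 \left(-5 + s\right)\right)^{2} = \left(s + \left(-5 + s\right)\right)^{2} = \left(-5 + 2 s\right)^{2}$)
$9 \left(40 + v{\left(0,-1 \right)}\right) = 9 \left(40 + \left(-5 + 2 \cdot 0\right)^{2}\right) = 9 \left(40 + \left(-5 + 0\right)^{2}\right) = 9 \left(40 + \left(-5\right)^{2}\right) = 9 \left(40 + 25\right) = 9 \cdot 65 = 585$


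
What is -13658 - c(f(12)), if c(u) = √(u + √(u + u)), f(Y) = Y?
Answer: -13658 - √(12 + 2*√6) ≈ -13662.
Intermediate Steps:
c(u) = √(u + √2*√u) (c(u) = √(u + √(2*u)) = √(u + √2*√u))
-13658 - c(f(12)) = -13658 - √(12 + √2*√12) = -13658 - √(12 + √2*(2*√3)) = -13658 - √(12 + 2*√6)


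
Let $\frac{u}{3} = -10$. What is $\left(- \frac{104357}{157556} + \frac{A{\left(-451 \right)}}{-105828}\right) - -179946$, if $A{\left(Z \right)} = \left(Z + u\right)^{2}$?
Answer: $\frac{375042832858727}{2084229546} \approx 1.7994 \cdot 10^{5}$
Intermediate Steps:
$u = -30$ ($u = 3 \left(-10\right) = -30$)
$A{\left(Z \right)} = \left(-30 + Z\right)^{2}$ ($A{\left(Z \right)} = \left(Z - 30\right)^{2} = \left(-30 + Z\right)^{2}$)
$\left(- \frac{104357}{157556} + \frac{A{\left(-451 \right)}}{-105828}\right) - -179946 = \left(- \frac{104357}{157556} + \frac{\left(-30 - 451\right)^{2}}{-105828}\right) - -179946 = \left(\left(-104357\right) \frac{1}{157556} + \left(-481\right)^{2} \left(- \frac{1}{105828}\right)\right) + 179946 = \left(- \frac{104357}{157556} + 231361 \left(- \frac{1}{105828}\right)\right) + 179946 = \left(- \frac{104357}{157556} - \frac{231361}{105828}\right) + 179946 = - \frac{5937025789}{2084229546} + 179946 = \frac{375042832858727}{2084229546}$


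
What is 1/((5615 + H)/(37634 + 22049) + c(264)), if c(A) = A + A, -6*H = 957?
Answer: 119366/63036159 ≈ 0.0018936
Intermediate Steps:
H = -319/2 (H = -⅙*957 = -319/2 ≈ -159.50)
c(A) = 2*A
1/((5615 + H)/(37634 + 22049) + c(264)) = 1/((5615 - 319/2)/(37634 + 22049) + 2*264) = 1/((10911/2)/59683 + 528) = 1/((10911/2)*(1/59683) + 528) = 1/(10911/119366 + 528) = 1/(63036159/119366) = 119366/63036159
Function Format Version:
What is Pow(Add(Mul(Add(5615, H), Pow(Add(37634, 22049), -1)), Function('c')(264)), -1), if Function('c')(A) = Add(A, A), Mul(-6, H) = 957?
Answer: Rational(119366, 63036159) ≈ 0.0018936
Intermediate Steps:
H = Rational(-319, 2) (H = Mul(Rational(-1, 6), 957) = Rational(-319, 2) ≈ -159.50)
Function('c')(A) = Mul(2, A)
Pow(Add(Mul(Add(5615, H), Pow(Add(37634, 22049), -1)), Function('c')(264)), -1) = Pow(Add(Mul(Add(5615, Rational(-319, 2)), Pow(Add(37634, 22049), -1)), Mul(2, 264)), -1) = Pow(Add(Mul(Rational(10911, 2), Pow(59683, -1)), 528), -1) = Pow(Add(Mul(Rational(10911, 2), Rational(1, 59683)), 528), -1) = Pow(Add(Rational(10911, 119366), 528), -1) = Pow(Rational(63036159, 119366), -1) = Rational(119366, 63036159)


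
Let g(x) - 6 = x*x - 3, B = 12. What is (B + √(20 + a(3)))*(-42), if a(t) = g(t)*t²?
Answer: -504 - 336*√2 ≈ -979.18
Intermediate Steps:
g(x) = 3 + x² (g(x) = 6 + (x*x - 3) = 6 + (x² - 3) = 6 + (-3 + x²) = 3 + x²)
a(t) = t²*(3 + t²) (a(t) = (3 + t²)*t² = t²*(3 + t²))
(B + √(20 + a(3)))*(-42) = (12 + √(20 + 3²*(3 + 3²)))*(-42) = (12 + √(20 + 9*(3 + 9)))*(-42) = (12 + √(20 + 9*12))*(-42) = (12 + √(20 + 108))*(-42) = (12 + √128)*(-42) = (12 + 8*√2)*(-42) = -504 - 336*√2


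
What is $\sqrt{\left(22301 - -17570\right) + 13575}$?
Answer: $\sqrt{53446} \approx 231.18$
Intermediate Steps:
$\sqrt{\left(22301 - -17570\right) + 13575} = \sqrt{\left(22301 + 17570\right) + 13575} = \sqrt{39871 + 13575} = \sqrt{53446}$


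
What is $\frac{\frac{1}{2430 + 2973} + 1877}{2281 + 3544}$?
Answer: $\frac{10141432}{31472475} \approx 0.32223$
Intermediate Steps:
$\frac{\frac{1}{2430 + 2973} + 1877}{2281 + 3544} = \frac{\frac{1}{5403} + 1877}{5825} = \left(\frac{1}{5403} + 1877\right) \frac{1}{5825} = \frac{10141432}{5403} \cdot \frac{1}{5825} = \frac{10141432}{31472475}$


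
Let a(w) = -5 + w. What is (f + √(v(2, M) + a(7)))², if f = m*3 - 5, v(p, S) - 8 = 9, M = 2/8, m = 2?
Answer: (1 + √19)² ≈ 28.718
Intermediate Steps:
M = ¼ (M = 2*(⅛) = ¼ ≈ 0.25000)
v(p, S) = 17 (v(p, S) = 8 + 9 = 17)
f = 1 (f = 2*3 - 5 = 6 - 5 = 1)
(f + √(v(2, M) + a(7)))² = (1 + √(17 + (-5 + 7)))² = (1 + √(17 + 2))² = (1 + √19)²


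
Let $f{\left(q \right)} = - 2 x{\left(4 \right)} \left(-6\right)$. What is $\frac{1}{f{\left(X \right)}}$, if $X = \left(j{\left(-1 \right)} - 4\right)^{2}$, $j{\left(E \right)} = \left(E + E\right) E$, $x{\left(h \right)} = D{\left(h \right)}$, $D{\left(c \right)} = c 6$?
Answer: $\frac{1}{288} \approx 0.0034722$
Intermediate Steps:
$D{\left(c \right)} = 6 c$
$x{\left(h \right)} = 6 h$
$j{\left(E \right)} = 2 E^{2}$ ($j{\left(E \right)} = 2 E E = 2 E^{2}$)
$X = 4$ ($X = \left(2 \left(-1\right)^{2} - 4\right)^{2} = \left(2 \cdot 1 - 4\right)^{2} = \left(2 - 4\right)^{2} = \left(-2\right)^{2} = 4$)
$f{\left(q \right)} = 288$ ($f{\left(q \right)} = - 2 \cdot 6 \cdot 4 \left(-6\right) = \left(-2\right) 24 \left(-6\right) = \left(-48\right) \left(-6\right) = 288$)
$\frac{1}{f{\left(X \right)}} = \frac{1}{288}$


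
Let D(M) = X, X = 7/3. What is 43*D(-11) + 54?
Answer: 463/3 ≈ 154.33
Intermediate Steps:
X = 7/3 (X = 7*(⅓) = 7/3 ≈ 2.3333)
D(M) = 7/3
43*D(-11) + 54 = 43*(7/3) + 54 = 301/3 + 54 = 463/3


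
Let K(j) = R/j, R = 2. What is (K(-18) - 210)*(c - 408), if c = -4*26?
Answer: 968192/9 ≈ 1.0758e+5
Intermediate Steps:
c = -104
K(j) = 2/j
(K(-18) - 210)*(c - 408) = (2/(-18) - 210)*(-104 - 408) = (2*(-1/18) - 210)*(-512) = (-⅑ - 210)*(-512) = -1891/9*(-512) = 968192/9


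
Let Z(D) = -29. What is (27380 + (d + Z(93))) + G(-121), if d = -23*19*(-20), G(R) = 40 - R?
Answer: 36252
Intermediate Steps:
d = 8740 (d = -437*(-20) = 8740)
(27380 + (d + Z(93))) + G(-121) = (27380 + (8740 - 29)) + (40 - 1*(-121)) = (27380 + 8711) + (40 + 121) = 36091 + 161 = 36252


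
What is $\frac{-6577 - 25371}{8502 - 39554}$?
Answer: $\frac{1141}{1109} \approx 1.0289$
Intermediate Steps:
$\frac{-6577 - 25371}{8502 - 39554} = - \frac{31948}{-31052} = \left(-31948\right) \left(- \frac{1}{31052}\right) = \frac{1141}{1109}$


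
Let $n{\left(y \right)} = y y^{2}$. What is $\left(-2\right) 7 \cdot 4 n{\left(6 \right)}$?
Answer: $-12096$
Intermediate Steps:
$n{\left(y \right)} = y^{3}$
$\left(-2\right) 7 \cdot 4 n{\left(6 \right)} = \left(-2\right) 7 \cdot 4 \cdot 6^{3} = \left(-14\right) 4 \cdot 216 = \left(-56\right) 216 = -12096$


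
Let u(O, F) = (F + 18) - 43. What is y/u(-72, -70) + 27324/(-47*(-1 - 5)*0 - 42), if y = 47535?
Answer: -153075/133 ≈ -1150.9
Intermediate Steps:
u(O, F) = -25 + F (u(O, F) = (18 + F) - 43 = -25 + F)
y/u(-72, -70) + 27324/(-47*(-1 - 5)*0 - 42) = 47535/(-25 - 70) + 27324/(-47*(-1 - 5)*0 - 42) = 47535/(-95) + 27324/(-(-282)*0 - 42) = 47535*(-1/95) + 27324/(-47*0 - 42) = -9507/19 + 27324/(0 - 42) = -9507/19 + 27324/(-42) = -9507/19 + 27324*(-1/42) = -9507/19 - 4554/7 = -153075/133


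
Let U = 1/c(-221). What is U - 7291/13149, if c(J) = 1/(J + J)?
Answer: -5819149/13149 ≈ -442.55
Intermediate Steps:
c(J) = 1/(2*J)
U = -442 (U = 1/((½)/(-221)) = 1/((½)*(-1/221)) = 1/(-1/442) = -442)
U - 7291/13149 = -442 - 7291/13149 = -5819149/13149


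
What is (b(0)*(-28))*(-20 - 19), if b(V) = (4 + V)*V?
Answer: 0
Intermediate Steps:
b(V) = V*(4 + V)
(b(0)*(-28))*(-20 - 19) = ((0*(4 + 0))*(-28))*(-20 - 19) = ((0*4)*(-28))*(-39) = (0*(-28))*(-39) = 0*(-39) = 0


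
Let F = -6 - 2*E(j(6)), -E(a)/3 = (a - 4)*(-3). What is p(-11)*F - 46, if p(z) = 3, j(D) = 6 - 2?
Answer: -64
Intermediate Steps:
j(D) = 4
E(a) = -36 + 9*a (E(a) = -3*(a - 4)*(-3) = -3*(-4 + a)*(-3) = -3*(12 - 3*a) = -36 + 9*a)
F = -6 (F = -6 - 2*(-36 + 9*4) = -6 - 2*(-36 + 36) = -6 - 2*0 = -6 + 0 = -6)
p(-11)*F - 46 = 3*(-6) - 46 = -18 - 46 = -64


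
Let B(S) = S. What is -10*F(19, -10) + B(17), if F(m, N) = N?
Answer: 117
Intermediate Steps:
-10*F(19, -10) + B(17) = -10*(-10) + 17 = 100 + 17 = 117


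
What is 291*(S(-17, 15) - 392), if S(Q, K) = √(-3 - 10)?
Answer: -114072 + 291*I*√13 ≈ -1.1407e+5 + 1049.2*I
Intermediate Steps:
S(Q, K) = I*√13 (S(Q, K) = √(-13) = I*√13)
291*(S(-17, 15) - 392) = 291*(I*√13 - 392) = 291*(-392 + I*√13) = -114072 + 291*I*√13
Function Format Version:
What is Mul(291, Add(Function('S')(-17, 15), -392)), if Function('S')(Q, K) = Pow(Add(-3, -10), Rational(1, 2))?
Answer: Add(-114072, Mul(291, I, Pow(13, Rational(1, 2)))) ≈ Add(-1.1407e+5, Mul(1049.2, I))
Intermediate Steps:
Function('S')(Q, K) = Mul(I, Pow(13, Rational(1, 2))) (Function('S')(Q, K) = Pow(-13, Rational(1, 2)) = Mul(I, Pow(13, Rational(1, 2))))
Mul(291, Add(Function('S')(-17, 15), -392)) = Mul(291, Add(Mul(I, Pow(13, Rational(1, 2))), -392)) = Mul(291, Add(-392, Mul(I, Pow(13, Rational(1, 2))))) = Add(-114072, Mul(291, I, Pow(13, Rational(1, 2))))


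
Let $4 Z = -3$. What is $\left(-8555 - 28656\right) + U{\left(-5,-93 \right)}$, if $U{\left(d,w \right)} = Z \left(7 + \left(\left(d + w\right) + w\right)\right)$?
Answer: $-37073$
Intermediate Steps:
$Z = - \frac{3}{4}$ ($Z = \frac{1}{4} \left(-3\right) = - \frac{3}{4} \approx -0.75$)
$U{\left(d,w \right)} = - \frac{21}{4} - \frac{3 w}{2} - \frac{3 d}{4}$ ($U{\left(d,w \right)} = - \frac{3 \left(7 + \left(\left(d + w\right) + w\right)\right)}{4} = - \frac{3 \left(7 + \left(d + 2 w\right)\right)}{4} = - \frac{3 \left(7 + d + 2 w\right)}{4} = - \frac{21}{4} - \frac{3 w}{2} - \frac{3 d}{4}$)
$\left(-8555 - 28656\right) + U{\left(-5,-93 \right)} = \left(-8555 - 28656\right) - -138 = -37211 + \left(- \frac{21}{4} + \frac{279}{2} + \frac{15}{4}\right) = -37211 + 138 = -37073$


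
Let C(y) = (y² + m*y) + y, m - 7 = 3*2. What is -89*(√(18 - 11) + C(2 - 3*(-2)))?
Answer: -15664 - 89*√7 ≈ -15899.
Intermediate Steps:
m = 13 (m = 7 + 3*2 = 7 + 6 = 13)
C(y) = y² + 14*y (C(y) = (y² + 13*y) + y = y² + 14*y)
-89*(√(18 - 11) + C(2 - 3*(-2))) = -89*(√(18 - 11) + (2 - 3*(-2))*(14 + (2 - 3*(-2)))) = -89*(√7 + (2 + 6)*(14 + (2 + 6))) = -89*(√7 + 8*(14 + 8)) = -89*(√7 + 8*22) = -89*(√7 + 176) = -89*(176 + √7) = -15664 - 89*√7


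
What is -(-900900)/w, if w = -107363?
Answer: -900900/107363 ≈ -8.3912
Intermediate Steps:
-(-900900)/w = -(-900900)/(-107363) = -(-900900)*(-1)/107363 = -1*900900/107363 = -900900/107363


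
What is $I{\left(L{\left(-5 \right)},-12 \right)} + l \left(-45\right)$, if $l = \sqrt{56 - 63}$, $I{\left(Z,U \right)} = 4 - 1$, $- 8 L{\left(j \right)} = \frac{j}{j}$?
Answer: $3 - 45 i \sqrt{7} \approx 3.0 - 119.06 i$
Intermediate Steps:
$L{\left(j \right)} = - \frac{1}{8}$ ($L{\left(j \right)} = - \frac{j \frac{1}{j}}{8} = \left(- \frac{1}{8}\right) 1 = - \frac{1}{8}$)
$I{\left(Z,U \right)} = 3$
$l = i \sqrt{7}$ ($l = \sqrt{-7} = i \sqrt{7} \approx 2.6458 i$)
$I{\left(L{\left(-5 \right)},-12 \right)} + l \left(-45\right) = 3 + i \sqrt{7} \left(-45\right) = 3 - 45 i \sqrt{7}$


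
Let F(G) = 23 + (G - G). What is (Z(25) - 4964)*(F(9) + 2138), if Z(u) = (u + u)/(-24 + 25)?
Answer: -10619154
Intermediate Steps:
Z(u) = 2*u (Z(u) = (2*u)/1 = (2*u)*1 = 2*u)
F(G) = 23 (F(G) = 23 + 0 = 23)
(Z(25) - 4964)*(F(9) + 2138) = (2*25 - 4964)*(23 + 2138) = (50 - 4964)*2161 = -4914*2161 = -10619154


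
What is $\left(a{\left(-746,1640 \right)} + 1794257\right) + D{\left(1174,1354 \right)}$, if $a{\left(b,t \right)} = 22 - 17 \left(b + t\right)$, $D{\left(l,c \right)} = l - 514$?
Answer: $1779741$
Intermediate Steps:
$D{\left(l,c \right)} = -514 + l$
$a{\left(b,t \right)} = 22 - 17 b - 17 t$ ($a{\left(b,t \right)} = 22 - \left(17 b + 17 t\right) = 22 - 17 b - 17 t$)
$\left(a{\left(-746,1640 \right)} + 1794257\right) + D{\left(1174,1354 \right)} = \left(\left(22 - -12682 - 27880\right) + 1794257\right) + \left(-514 + 1174\right) = \left(\left(22 + 12682 - 27880\right) + 1794257\right) + 660 = \left(-15176 + 1794257\right) + 660 = 1779081 + 660 = 1779741$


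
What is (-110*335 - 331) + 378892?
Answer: 341711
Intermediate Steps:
(-110*335 - 331) + 378892 = (-36850 - 331) + 378892 = -37181 + 378892 = 341711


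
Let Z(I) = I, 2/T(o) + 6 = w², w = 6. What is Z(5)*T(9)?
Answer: ⅓ ≈ 0.33333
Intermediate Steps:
T(o) = 1/15 (T(o) = 2/(-6 + 6²) = 2/(-6 + 36) = 2/30 = 2*(1/30) = 1/15)
Z(5)*T(9) = 5*(1/15) = ⅓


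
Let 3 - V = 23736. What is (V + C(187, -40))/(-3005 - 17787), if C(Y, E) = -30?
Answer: 23763/20792 ≈ 1.1429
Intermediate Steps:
V = -23733 (V = 3 - 1*23736 = 3 - 23736 = -23733)
(V + C(187, -40))/(-3005 - 17787) = (-23733 - 30)/(-3005 - 17787) = -23763/(-20792) = -23763*(-1/20792) = 23763/20792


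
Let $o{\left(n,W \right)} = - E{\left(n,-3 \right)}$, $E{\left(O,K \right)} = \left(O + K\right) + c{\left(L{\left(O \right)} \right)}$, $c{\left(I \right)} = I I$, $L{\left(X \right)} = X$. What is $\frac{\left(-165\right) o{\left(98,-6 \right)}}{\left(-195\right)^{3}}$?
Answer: $- \frac{35563}{164775} \approx -0.21583$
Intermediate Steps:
$c{\left(I \right)} = I^{2}$
$E{\left(O,K \right)} = K + O + O^{2}$ ($E{\left(O,K \right)} = \left(O + K\right) + O^{2} = \left(K + O\right) + O^{2} = K + O + O^{2}$)
$o{\left(n,W \right)} = 3 - n - n^{2}$ ($o{\left(n,W \right)} = - (-3 + n + n^{2}) = 3 - n - n^{2}$)
$\frac{\left(-165\right) o{\left(98,-6 \right)}}{\left(-195\right)^{3}} = \frac{\left(-165\right) \left(3 - 98 - 98^{2}\right)}{\left(-195\right)^{3}} = \frac{\left(-165\right) \left(3 - 98 - 9604\right)}{-7414875} = - 165 \left(3 - 98 - 9604\right) \left(- \frac{1}{7414875}\right) = \left(-165\right) \left(-9699\right) \left(- \frac{1}{7414875}\right) = 1600335 \left(- \frac{1}{7414875}\right) = - \frac{35563}{164775}$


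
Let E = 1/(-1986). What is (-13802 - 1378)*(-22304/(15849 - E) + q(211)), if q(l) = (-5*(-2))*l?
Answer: -18318204706056/572293 ≈ -3.2008e+7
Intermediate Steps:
E = -1/1986 ≈ -0.00050353
q(l) = 10*l
(-13802 - 1378)*(-22304/(15849 - E) + q(211)) = (-13802 - 1378)*(-22304/(15849 - 1*(-1/1986)) + 10*211) = -15180*(-22304/(15849 + 1/1986) + 2110) = -15180*(-22304/31476115/1986 + 2110) = -15180*(-22304*1986/31476115 + 2110) = -15180*(-44295744/31476115 + 2110) = -15180*66370306906/31476115 = -18318204706056/572293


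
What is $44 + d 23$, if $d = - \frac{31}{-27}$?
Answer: $\frac{1901}{27} \approx 70.407$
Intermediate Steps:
$d = \frac{31}{27}$ ($d = \left(-31\right) \left(- \frac{1}{27}\right) = \frac{31}{27} \approx 1.1481$)
$44 + d 23 = 44 + \frac{31}{27} \cdot 23 = 44 + \frac{713}{27} = \frac{1901}{27}$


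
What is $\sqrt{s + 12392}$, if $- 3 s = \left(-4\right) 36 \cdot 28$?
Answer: $2 \sqrt{3434} \approx 117.2$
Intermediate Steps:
$s = 1344$ ($s = - \frac{\left(-4\right) 36 \cdot 28}{3} = - \frac{\left(-144\right) 28}{3} = \left(- \frac{1}{3}\right) \left(-4032\right) = 1344$)
$\sqrt{s + 12392} = \sqrt{1344 + 12392} = \sqrt{13736} = 2 \sqrt{3434}$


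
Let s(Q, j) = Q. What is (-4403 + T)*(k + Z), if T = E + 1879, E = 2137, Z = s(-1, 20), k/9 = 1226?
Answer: -4269771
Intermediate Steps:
k = 11034 (k = 9*1226 = 11034)
Z = -1
T = 4016 (T = 2137 + 1879 = 4016)
(-4403 + T)*(k + Z) = (-4403 + 4016)*(11034 - 1) = -387*11033 = -4269771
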